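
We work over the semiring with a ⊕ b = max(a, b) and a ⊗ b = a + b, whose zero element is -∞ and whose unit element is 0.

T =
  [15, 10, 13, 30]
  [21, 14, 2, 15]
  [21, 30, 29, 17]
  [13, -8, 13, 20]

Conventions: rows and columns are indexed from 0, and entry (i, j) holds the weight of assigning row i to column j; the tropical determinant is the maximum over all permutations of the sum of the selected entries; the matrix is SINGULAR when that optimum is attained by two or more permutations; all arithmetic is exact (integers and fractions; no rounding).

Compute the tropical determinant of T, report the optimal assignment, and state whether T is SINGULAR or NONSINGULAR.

σ = (0, 1, 2, 3): 15 + 14 + 29 + 20 = 78
σ = (0, 1, 3, 2): 15 + 14 + 17 + 13 = 59
σ = (0, 2, 1, 3): 15 + 2 + 30 + 20 = 67
σ = (0, 2, 3, 1): 15 + 2 + 17 + (-8) = 26
σ = (0, 3, 1, 2): 15 + 15 + 30 + 13 = 73
σ = (0, 3, 2, 1): 15 + 15 + 29 + (-8) = 51
σ = (1, 0, 2, 3): 10 + 21 + 29 + 20 = 80
σ = (1, 0, 3, 2): 10 + 21 + 17 + 13 = 61
σ = (1, 2, 0, 3): 10 + 2 + 21 + 20 = 53
σ = (1, 2, 3, 0): 10 + 2 + 17 + 13 = 42
σ = (1, 3, 0, 2): 10 + 15 + 21 + 13 = 59
σ = (1, 3, 2, 0): 10 + 15 + 29 + 13 = 67
σ = (2, 0, 1, 3): 13 + 21 + 30 + 20 = 84
σ = (2, 0, 3, 1): 13 + 21 + 17 + (-8) = 43
σ = (2, 1, 0, 3): 13 + 14 + 21 + 20 = 68
σ = (2, 1, 3, 0): 13 + 14 + 17 + 13 = 57
σ = (2, 3, 0, 1): 13 + 15 + 21 + (-8) = 41
σ = (2, 3, 1, 0): 13 + 15 + 30 + 13 = 71
σ = (3, 0, 1, 2): 30 + 21 + 30 + 13 = 94
σ = (3, 0, 2, 1): 30 + 21 + 29 + (-8) = 72
σ = (3, 1, 0, 2): 30 + 14 + 21 + 13 = 78
σ = (3, 1, 2, 0): 30 + 14 + 29 + 13 = 86
σ = (3, 2, 0, 1): 30 + 2 + 21 + (-8) = 45
σ = (3, 2, 1, 0): 30 + 2 + 30 + 13 = 75
Optimal value attained by: σ = (3, 0, 1, 2).
Answer: det⊕(T) = 94; verdict: NONSINGULAR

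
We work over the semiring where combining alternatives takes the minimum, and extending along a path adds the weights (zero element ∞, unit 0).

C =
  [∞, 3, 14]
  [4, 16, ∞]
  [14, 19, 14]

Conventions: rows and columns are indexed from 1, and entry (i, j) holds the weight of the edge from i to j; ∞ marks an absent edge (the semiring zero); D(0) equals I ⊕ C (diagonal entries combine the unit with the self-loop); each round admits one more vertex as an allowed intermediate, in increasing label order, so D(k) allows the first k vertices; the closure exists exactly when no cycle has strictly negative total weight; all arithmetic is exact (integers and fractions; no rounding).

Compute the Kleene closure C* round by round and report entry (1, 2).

D(0):
  [0, 3, 14]
  [4, 0, ∞]
  [14, 19, 0]
D(1):
  [0, 3, 14]
  [4, 0, 18]
  [14, 17, 0]
D(2):
  [0, 3, 14]
  [4, 0, 18]
  [14, 17, 0]
D(3):
  [0, 3, 14]
  [4, 0, 18]
  [14, 17, 0]
Answer: C*[1][2] = 3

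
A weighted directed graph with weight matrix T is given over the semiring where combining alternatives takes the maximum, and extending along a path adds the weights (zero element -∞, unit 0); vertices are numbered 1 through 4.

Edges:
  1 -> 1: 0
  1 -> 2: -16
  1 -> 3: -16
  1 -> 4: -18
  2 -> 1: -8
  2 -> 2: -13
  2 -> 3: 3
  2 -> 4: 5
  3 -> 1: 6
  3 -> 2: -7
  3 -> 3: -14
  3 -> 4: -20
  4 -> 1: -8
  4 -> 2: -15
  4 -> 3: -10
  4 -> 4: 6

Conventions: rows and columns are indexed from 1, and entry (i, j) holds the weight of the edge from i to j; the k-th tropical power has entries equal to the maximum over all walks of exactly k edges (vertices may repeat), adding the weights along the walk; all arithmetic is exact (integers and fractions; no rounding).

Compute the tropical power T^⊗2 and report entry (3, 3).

T^⊗2:
  [0, -16, -13, -11]
  [9, -4, -5, 11]
  [6, -10, -4, -2]
  [-2, -9, -4, 12]
Key observation: the optimum is the walk 3->2->3, with weight (-7) + 3 = -4.
Optimal value attained by: walk 3->2->3.
Answer: (T^⊗2)[3][3] = -4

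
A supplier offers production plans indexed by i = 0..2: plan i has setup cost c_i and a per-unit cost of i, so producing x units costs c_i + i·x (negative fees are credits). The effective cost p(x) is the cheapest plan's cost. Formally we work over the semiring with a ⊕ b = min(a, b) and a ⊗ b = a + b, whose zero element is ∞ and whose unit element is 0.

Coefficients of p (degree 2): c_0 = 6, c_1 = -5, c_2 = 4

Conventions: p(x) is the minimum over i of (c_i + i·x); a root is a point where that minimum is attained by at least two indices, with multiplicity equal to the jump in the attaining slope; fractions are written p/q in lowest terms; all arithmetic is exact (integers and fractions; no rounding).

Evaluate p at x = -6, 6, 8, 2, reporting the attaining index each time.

p(-6) = min(6+0·(-6)=6, -5+1·(-6)=-11, 4+2·(-6)=-8) = -11 (attained by i=1)
p(6) = min(6+0·6=6, -5+1·6=1, 4+2·6=16) = 1 (attained by i=1)
p(8) = min(6+0·8=6, -5+1·8=3, 4+2·8=20) = 3 (attained by i=1)
p(2) = min(6+0·2=6, -5+1·2=-3, 4+2·2=8) = -3 (attained by i=1)
Answer: p(-6) = -11; p(6) = 1; p(8) = 3; p(2) = -3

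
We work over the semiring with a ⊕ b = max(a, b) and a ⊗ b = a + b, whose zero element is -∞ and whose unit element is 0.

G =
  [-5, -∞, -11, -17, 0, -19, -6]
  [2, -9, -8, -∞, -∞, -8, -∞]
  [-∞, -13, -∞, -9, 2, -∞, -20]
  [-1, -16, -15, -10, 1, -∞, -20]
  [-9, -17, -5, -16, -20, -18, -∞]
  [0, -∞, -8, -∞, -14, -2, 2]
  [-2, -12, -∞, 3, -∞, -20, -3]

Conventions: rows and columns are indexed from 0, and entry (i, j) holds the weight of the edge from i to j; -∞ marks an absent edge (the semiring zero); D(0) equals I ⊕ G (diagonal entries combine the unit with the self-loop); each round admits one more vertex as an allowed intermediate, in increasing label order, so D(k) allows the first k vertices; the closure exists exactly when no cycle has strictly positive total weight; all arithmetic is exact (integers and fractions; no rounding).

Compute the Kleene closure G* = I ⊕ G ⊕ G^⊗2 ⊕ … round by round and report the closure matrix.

D(0):
  [0, -∞, -11, -17, 0, -19, -6]
  [2, 0, -8, -∞, -∞, -8, -∞]
  [-∞, -13, 0, -9, 2, -∞, -20]
  [-1, -16, -15, 0, 1, -∞, -20]
  [-9, -17, -5, -16, 0, -18, -∞]
  [0, -∞, -8, -∞, -14, 0, 2]
  [-2, -12, -∞, 3, -∞, -20, 0]
D(1):
  [0, -∞, -11, -17, 0, -19, -6]
  [2, 0, -8, -15, 2, -8, -4]
  [-∞, -13, 0, -9, 2, -∞, -20]
  [-1, -16, -12, 0, 1, -20, -7]
  [-9, -17, -5, -16, 0, -18, -15]
  [0, -∞, -8, -17, 0, 0, 2]
  [-2, -12, -13, 3, -2, -20, 0]
D(2):
  [0, -∞, -11, -17, 0, -19, -6]
  [2, 0, -8, -15, 2, -8, -4]
  [-11, -13, 0, -9, 2, -21, -17]
  [-1, -16, -12, 0, 1, -20, -7]
  [-9, -17, -5, -16, 0, -18, -15]
  [0, -∞, -8, -17, 0, 0, 2]
  [-2, -12, -13, 3, -2, -20, 0]
D(3):
  [0, -24, -11, -17, 0, -19, -6]
  [2, 0, -8, -15, 2, -8, -4]
  [-11, -13, 0, -9, 2, -21, -17]
  [-1, -16, -12, 0, 1, -20, -7]
  [-9, -17, -5, -14, 0, -18, -15]
  [0, -21, -8, -17, 0, 0, 2]
  [-2, -12, -13, 3, -2, -20, 0]
D(4):
  [0, -24, -11, -17, 0, -19, -6]
  [2, 0, -8, -15, 2, -8, -4]
  [-10, -13, 0, -9, 2, -21, -16]
  [-1, -16, -12, 0, 1, -20, -7]
  [-9, -17, -5, -14, 0, -18, -15]
  [0, -21, -8, -17, 0, 0, 2]
  [2, -12, -9, 3, 4, -17, 0]
D(5):
  [0, -17, -5, -14, 0, -18, -6]
  [2, 0, -3, -12, 2, -8, -4]
  [-7, -13, 0, -9, 2, -16, -13]
  [-1, -16, -4, 0, 1, -17, -7]
  [-9, -17, -5, -14, 0, -18, -15]
  [0, -17, -5, -14, 0, 0, 2]
  [2, -12, -1, 3, 4, -14, 0]
D(6):
  [0, -17, -5, -14, 0, -18, -6]
  [2, 0, -3, -12, 2, -8, -4]
  [-7, -13, 0, -9, 2, -16, -13]
  [-1, -16, -4, 0, 1, -17, -7]
  [-9, -17, -5, -14, 0, -18, -15]
  [0, -17, -5, -14, 0, 0, 2]
  [2, -12, -1, 3, 4, -14, 0]
D(7):
  [0, -17, -5, -3, 0, -18, -6]
  [2, 0, -3, -1, 2, -8, -4]
  [-7, -13, 0, -9, 2, -16, -13]
  [-1, -16, -4, 0, 1, -17, -7]
  [-9, -17, -5, -12, 0, -18, -15]
  [4, -10, 1, 5, 6, 0, 2]
  [2, -12, -1, 3, 4, -14, 0]
Answer: G* = [[0, -17, -5, -3, 0, -18, -6], [2, 0, -3, -1, 2, -8, -4], [-7, -13, 0, -9, 2, -16, -13], [-1, -16, -4, 0, 1, -17, -7], [-9, -17, -5, -12, 0, -18, -15], [4, -10, 1, 5, 6, 0, 2], [2, -12, -1, 3, 4, -14, 0]]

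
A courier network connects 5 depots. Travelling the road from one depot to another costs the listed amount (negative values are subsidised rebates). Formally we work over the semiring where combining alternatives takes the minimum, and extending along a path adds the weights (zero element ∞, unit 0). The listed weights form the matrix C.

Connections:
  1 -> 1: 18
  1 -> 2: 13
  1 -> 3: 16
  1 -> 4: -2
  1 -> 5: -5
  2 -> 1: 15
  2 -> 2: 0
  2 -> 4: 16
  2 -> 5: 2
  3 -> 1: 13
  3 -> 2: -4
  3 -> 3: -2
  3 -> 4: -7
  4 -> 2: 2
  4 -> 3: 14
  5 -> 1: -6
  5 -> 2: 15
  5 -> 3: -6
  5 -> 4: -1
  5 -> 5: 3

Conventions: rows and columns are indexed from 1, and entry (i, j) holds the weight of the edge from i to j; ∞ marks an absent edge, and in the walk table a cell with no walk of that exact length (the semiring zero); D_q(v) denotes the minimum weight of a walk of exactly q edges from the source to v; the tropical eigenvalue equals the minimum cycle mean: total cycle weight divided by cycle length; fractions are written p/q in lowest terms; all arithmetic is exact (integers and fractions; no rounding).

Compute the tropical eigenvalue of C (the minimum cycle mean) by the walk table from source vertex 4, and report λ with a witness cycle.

q=0: [∞, ∞, ∞, 0, ∞]
q=1: [∞, 2, 14, ∞, ∞]
q=2: [17, 2, 12, 7, 4]
q=3: [-2, 2, -2, 3, 4]
q=4: [-2, -6, -4, -9, -7]
q=5: [-13, -8, -13, -11, -7]
Optimal cycle mean attained by: cycle 1->5->1, total (-5) + (-6), length 2.
Answer: λ = -11/2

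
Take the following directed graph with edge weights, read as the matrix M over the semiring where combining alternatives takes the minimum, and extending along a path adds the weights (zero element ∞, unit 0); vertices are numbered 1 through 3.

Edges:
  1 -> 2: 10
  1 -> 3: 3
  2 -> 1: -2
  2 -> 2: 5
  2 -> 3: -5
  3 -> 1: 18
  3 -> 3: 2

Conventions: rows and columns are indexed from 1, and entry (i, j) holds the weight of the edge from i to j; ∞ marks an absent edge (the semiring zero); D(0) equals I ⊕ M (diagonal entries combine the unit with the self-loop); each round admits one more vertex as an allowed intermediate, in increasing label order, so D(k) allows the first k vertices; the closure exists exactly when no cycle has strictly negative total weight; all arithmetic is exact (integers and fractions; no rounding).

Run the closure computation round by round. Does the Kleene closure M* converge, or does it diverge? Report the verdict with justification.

D(0):
  [0, 10, 3]
  [-2, 0, -5]
  [18, ∞, 0]
D(1):
  [0, 10, 3]
  [-2, 0, -5]
  [18, 28, 0]
D(2):
  [0, 10, 3]
  [-2, 0, -5]
  [18, 28, 0]
D(3):
  [0, 10, 3]
  [-2, 0, -5]
  [18, 28, 0]
Key observation: every diagonal entry stays at the unit through all rounds, so no improving cycle exists.
Answer: CONVERGES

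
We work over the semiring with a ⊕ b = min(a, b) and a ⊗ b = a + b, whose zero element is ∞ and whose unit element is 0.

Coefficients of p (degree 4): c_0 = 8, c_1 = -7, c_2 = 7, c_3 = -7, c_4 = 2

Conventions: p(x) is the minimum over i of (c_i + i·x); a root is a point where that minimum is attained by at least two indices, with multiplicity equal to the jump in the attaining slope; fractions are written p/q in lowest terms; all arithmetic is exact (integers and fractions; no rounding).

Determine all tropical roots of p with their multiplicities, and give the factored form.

hull edge (i=0, c=8) to (i=1, c=-7): slope -15, span 1
hull edge (i=1, c=-7) to (i=3, c=-7): slope 0, span 2
hull edge (i=3, c=-7) to (i=4, c=2): slope 9, span 1
Factored form: p(x) = 2 ⊗ (x ⊕ (-9)) ⊗ (x ⊕ 0) ⊗ (x ⊕ 0) ⊗ (x ⊕ 15)
Answer: roots = -9 (mult 1), 0 (mult 2), 15 (mult 1)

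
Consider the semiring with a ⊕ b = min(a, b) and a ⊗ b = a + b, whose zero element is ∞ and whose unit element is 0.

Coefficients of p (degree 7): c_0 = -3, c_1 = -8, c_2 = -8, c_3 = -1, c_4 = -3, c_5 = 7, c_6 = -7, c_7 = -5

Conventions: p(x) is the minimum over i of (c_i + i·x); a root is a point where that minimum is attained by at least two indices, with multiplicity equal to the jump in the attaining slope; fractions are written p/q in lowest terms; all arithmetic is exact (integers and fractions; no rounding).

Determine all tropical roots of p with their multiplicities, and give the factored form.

hull edge (i=0, c=-3) to (i=1, c=-8): slope -5, span 1
hull edge (i=1, c=-8) to (i=2, c=-8): slope 0, span 1
hull edge (i=2, c=-8) to (i=6, c=-7): slope 1/4, span 4
hull edge (i=6, c=-7) to (i=7, c=-5): slope 2, span 1
Factored form: p(x) = -5 ⊗ (x ⊕ (-2)) ⊗ (x ⊕ (-1/4)) ⊗ (x ⊕ (-1/4)) ⊗ (x ⊕ (-1/4)) ⊗ (x ⊕ (-1/4)) ⊗ (x ⊕ 0) ⊗ (x ⊕ 5)
Answer: roots = -2 (mult 1), -1/4 (mult 4), 0 (mult 1), 5 (mult 1)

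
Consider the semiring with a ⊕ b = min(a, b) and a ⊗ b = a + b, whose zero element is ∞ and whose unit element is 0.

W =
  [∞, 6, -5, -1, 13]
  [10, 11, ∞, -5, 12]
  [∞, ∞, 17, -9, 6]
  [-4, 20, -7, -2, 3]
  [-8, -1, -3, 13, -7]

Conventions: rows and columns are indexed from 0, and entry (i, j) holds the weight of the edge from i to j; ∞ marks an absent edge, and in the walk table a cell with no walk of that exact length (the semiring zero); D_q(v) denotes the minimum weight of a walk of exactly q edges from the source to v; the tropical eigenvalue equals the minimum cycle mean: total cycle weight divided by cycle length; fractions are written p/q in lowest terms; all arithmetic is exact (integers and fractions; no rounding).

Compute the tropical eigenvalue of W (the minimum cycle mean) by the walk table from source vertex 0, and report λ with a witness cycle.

q=0: [0, ∞, ∞, ∞, ∞]
q=1: [∞, 6, -5, -1, 13]
q=2: [-5, 12, -8, -14, 1]
q=3: [-18, 0, -21, -17, -11]
q=4: [-21, -12, -24, -30, -18]
q=5: [-34, -19, -37, -33, -27]
Optimal cycle mean attained by: cycle 2->3->2, total (-9) + (-7), length 2.
Answer: λ = -8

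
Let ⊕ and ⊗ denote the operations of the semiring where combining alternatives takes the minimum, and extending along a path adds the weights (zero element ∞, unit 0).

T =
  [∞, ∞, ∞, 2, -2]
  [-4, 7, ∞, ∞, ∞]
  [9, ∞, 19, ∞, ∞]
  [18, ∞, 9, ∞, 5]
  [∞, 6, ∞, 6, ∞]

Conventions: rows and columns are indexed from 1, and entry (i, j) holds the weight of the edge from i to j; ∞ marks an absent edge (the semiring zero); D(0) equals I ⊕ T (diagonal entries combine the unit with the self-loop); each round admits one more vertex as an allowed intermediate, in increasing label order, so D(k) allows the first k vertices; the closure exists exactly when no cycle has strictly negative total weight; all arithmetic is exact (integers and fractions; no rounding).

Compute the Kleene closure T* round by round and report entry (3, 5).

D(0):
  [0, ∞, ∞, 2, -2]
  [-4, 0, ∞, ∞, ∞]
  [9, ∞, 0, ∞, ∞]
  [18, ∞, 9, 0, 5]
  [∞, 6, ∞, 6, 0]
D(1):
  [0, ∞, ∞, 2, -2]
  [-4, 0, ∞, -2, -6]
  [9, ∞, 0, 11, 7]
  [18, ∞, 9, 0, 5]
  [∞, 6, ∞, 6, 0]
D(2):
  [0, ∞, ∞, 2, -2]
  [-4, 0, ∞, -2, -6]
  [9, ∞, 0, 11, 7]
  [18, ∞, 9, 0, 5]
  [2, 6, ∞, 4, 0]
D(3):
  [0, ∞, ∞, 2, -2]
  [-4, 0, ∞, -2, -6]
  [9, ∞, 0, 11, 7]
  [18, ∞, 9, 0, 5]
  [2, 6, ∞, 4, 0]
D(4):
  [0, ∞, 11, 2, -2]
  [-4, 0, 7, -2, -6]
  [9, ∞, 0, 11, 7]
  [18, ∞, 9, 0, 5]
  [2, 6, 13, 4, 0]
D(5):
  [0, 4, 11, 2, -2]
  [-4, 0, 7, -2, -6]
  [9, 13, 0, 11, 7]
  [7, 11, 9, 0, 5]
  [2, 6, 13, 4, 0]
Answer: T*[3][5] = 7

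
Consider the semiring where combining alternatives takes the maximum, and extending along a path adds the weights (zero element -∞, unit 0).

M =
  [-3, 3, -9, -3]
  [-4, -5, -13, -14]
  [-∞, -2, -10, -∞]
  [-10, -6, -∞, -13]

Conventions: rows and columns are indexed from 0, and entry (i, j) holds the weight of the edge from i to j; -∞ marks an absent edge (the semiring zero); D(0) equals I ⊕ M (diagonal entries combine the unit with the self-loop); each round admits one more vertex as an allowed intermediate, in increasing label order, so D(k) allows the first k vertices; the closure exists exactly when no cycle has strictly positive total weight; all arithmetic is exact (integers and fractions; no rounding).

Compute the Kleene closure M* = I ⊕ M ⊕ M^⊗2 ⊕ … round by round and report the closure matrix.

D(0):
  [0, 3, -9, -3]
  [-4, 0, -13, -14]
  [-∞, -2, 0, -∞]
  [-10, -6, -∞, 0]
D(1):
  [0, 3, -9, -3]
  [-4, 0, -13, -7]
  [-∞, -2, 0, -∞]
  [-10, -6, -19, 0]
D(2):
  [0, 3, -9, -3]
  [-4, 0, -13, -7]
  [-6, -2, 0, -9]
  [-10, -6, -19, 0]
D(3):
  [0, 3, -9, -3]
  [-4, 0, -13, -7]
  [-6, -2, 0, -9]
  [-10, -6, -19, 0]
D(4):
  [0, 3, -9, -3]
  [-4, 0, -13, -7]
  [-6, -2, 0, -9]
  [-10, -6, -19, 0]
Answer: M* = [[0, 3, -9, -3], [-4, 0, -13, -7], [-6, -2, 0, -9], [-10, -6, -19, 0]]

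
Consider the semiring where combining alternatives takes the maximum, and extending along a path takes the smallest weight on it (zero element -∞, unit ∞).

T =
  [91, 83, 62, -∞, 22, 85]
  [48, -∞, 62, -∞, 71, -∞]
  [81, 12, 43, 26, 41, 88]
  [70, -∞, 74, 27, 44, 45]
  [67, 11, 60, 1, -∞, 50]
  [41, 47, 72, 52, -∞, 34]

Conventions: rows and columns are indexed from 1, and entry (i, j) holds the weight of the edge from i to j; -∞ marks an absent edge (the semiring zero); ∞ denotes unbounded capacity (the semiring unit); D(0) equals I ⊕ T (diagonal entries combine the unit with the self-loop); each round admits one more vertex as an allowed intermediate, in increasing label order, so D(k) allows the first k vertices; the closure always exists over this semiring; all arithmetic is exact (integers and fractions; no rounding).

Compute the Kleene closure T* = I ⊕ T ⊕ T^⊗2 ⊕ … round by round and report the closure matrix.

D(0):
  [∞, 83, 62, -∞, 22, 85]
  [48, ∞, 62, -∞, 71, -∞]
  [81, 12, ∞, 26, 41, 88]
  [70, -∞, 74, ∞, 44, 45]
  [67, 11, 60, 1, ∞, 50]
  [41, 47, 72, 52, -∞, ∞]
D(1):
  [∞, 83, 62, -∞, 22, 85]
  [48, ∞, 62, -∞, 71, 48]
  [81, 81, ∞, 26, 41, 88]
  [70, 70, 74, ∞, 44, 70]
  [67, 67, 62, 1, ∞, 67]
  [41, 47, 72, 52, 22, ∞]
D(2):
  [∞, 83, 62, -∞, 71, 85]
  [48, ∞, 62, -∞, 71, 48]
  [81, 81, ∞, 26, 71, 88]
  [70, 70, 74, ∞, 70, 70]
  [67, 67, 62, 1, ∞, 67]
  [47, 47, 72, 52, 47, ∞]
D(3):
  [∞, 83, 62, 26, 71, 85]
  [62, ∞, 62, 26, 71, 62]
  [81, 81, ∞, 26, 71, 88]
  [74, 74, 74, ∞, 71, 74]
  [67, 67, 62, 26, ∞, 67]
  [72, 72, 72, 52, 71, ∞]
D(4):
  [∞, 83, 62, 26, 71, 85]
  [62, ∞, 62, 26, 71, 62]
  [81, 81, ∞, 26, 71, 88]
  [74, 74, 74, ∞, 71, 74]
  [67, 67, 62, 26, ∞, 67]
  [72, 72, 72, 52, 71, ∞]
D(5):
  [∞, 83, 62, 26, 71, 85]
  [67, ∞, 62, 26, 71, 67]
  [81, 81, ∞, 26, 71, 88]
  [74, 74, 74, ∞, 71, 74]
  [67, 67, 62, 26, ∞, 67]
  [72, 72, 72, 52, 71, ∞]
D(6):
  [∞, 83, 72, 52, 71, 85]
  [67, ∞, 67, 52, 71, 67]
  [81, 81, ∞, 52, 71, 88]
  [74, 74, 74, ∞, 71, 74]
  [67, 67, 67, 52, ∞, 67]
  [72, 72, 72, 52, 71, ∞]
Answer: T* = [[∞, 83, 72, 52, 71, 85], [67, ∞, 67, 52, 71, 67], [81, 81, ∞, 52, 71, 88], [74, 74, 74, ∞, 71, 74], [67, 67, 67, 52, ∞, 67], [72, 72, 72, 52, 71, ∞]]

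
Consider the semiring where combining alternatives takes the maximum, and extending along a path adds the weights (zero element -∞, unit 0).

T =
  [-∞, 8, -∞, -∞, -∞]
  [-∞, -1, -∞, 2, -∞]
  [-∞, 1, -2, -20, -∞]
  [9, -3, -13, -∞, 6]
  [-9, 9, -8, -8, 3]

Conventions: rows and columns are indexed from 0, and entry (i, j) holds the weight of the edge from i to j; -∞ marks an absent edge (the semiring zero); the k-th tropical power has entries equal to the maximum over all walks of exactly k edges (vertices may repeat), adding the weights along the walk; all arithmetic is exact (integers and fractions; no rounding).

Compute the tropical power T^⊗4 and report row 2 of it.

T^⊗2:
  [-∞, 7, -∞, 10, -∞]
  [11, -1, -11, 1, 8]
  [-11, 0, -4, 3, -14]
  [-3, 17, -2, -1, 9]
  [1, 12, -5, 11, 6]
T^⊗3:
  [19, 7, -3, 9, 16]
  [10, 19, 0, 1, 11]
  [12, 0, -6, 2, 9]
  [8, 18, 1, 19, 12]
  [20, 15, -2, 14, 17]
T^⊗4:
  [18, 27, 8, 9, 19]
  [10, 20, 3, 21, 14]
  [11, 20, 1, 2, 12]
  [28, 21, 6, 20, 25]
  [23, 28, 9, 17, 20]
Answer: row 2 of T^⊗4 = [11, 20, 1, 2, 12]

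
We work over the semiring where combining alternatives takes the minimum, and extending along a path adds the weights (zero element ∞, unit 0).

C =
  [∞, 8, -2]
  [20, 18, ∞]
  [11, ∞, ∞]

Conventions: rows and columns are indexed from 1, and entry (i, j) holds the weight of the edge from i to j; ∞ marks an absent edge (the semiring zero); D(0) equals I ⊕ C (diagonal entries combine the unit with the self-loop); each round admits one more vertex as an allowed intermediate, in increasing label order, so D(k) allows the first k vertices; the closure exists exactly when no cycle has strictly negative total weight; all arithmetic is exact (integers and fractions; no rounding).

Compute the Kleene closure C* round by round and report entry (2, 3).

D(0):
  [0, 8, -2]
  [20, 0, ∞]
  [11, ∞, 0]
D(1):
  [0, 8, -2]
  [20, 0, 18]
  [11, 19, 0]
D(2):
  [0, 8, -2]
  [20, 0, 18]
  [11, 19, 0]
D(3):
  [0, 8, -2]
  [20, 0, 18]
  [11, 19, 0]
Answer: C*[2][3] = 18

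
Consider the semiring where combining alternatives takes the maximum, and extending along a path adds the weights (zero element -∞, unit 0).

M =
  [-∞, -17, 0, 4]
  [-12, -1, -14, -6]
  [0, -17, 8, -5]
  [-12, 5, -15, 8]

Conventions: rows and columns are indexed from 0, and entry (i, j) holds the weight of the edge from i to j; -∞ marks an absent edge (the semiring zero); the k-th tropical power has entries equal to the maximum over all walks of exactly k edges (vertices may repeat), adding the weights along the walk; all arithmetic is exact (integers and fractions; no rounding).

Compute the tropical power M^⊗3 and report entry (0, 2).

M^⊗2:
  [0, 9, 8, 12]
  [-13, -1, -6, 2]
  [8, 0, 16, 4]
  [-4, 13, -7, 16]
M^⊗3:
  [8, 17, 16, 20]
  [-6, 7, 2, 10]
  [16, 9, 24, 12]
  [4, 21, 1, 24]
Key observation: the optimum is the walk 0->2->2->2, with weight 0 + 8 + 8 = 16.
Optimal value attained by: walk 0->2->2->2.
Answer: (M^⊗3)[0][2] = 16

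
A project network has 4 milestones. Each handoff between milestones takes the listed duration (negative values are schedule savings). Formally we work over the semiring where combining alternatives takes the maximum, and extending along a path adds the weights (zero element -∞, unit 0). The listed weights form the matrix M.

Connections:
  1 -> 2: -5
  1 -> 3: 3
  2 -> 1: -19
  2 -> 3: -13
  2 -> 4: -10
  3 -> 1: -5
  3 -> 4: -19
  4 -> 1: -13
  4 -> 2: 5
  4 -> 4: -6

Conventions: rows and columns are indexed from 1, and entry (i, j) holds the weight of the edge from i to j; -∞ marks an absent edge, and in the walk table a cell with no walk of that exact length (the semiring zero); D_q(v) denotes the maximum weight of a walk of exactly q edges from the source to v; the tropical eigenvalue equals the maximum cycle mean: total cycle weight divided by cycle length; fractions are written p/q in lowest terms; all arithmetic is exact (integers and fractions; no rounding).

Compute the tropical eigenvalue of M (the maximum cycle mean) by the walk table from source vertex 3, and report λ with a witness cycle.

q=0: [-∞, -∞, 0, -∞]
q=1: [-5, -∞, -∞, -19]
q=2: [-32, -10, -2, -25]
q=3: [-7, -20, -23, -20]
q=4: [-28, -12, -4, -26]
Optimal cycle mean attained by: cycle 1->3->1, total 3 + (-5), length 2.
Answer: λ = -1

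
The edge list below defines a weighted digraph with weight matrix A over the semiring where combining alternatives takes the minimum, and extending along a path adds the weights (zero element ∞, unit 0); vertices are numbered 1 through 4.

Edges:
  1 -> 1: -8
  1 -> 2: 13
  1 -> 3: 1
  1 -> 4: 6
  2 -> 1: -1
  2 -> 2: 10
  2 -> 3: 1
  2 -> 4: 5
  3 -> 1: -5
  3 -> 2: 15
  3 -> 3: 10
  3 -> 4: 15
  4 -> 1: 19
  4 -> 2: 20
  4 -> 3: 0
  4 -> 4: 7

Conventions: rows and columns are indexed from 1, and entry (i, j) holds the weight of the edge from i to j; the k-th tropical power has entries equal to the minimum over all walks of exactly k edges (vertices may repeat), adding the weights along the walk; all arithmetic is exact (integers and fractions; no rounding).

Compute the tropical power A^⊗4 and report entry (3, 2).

A^⊗2:
  [-16, 5, -7, -2]
  [-9, 12, 0, 5]
  [-13, 8, -4, 1]
  [-5, 15, 7, 14]
A^⊗3:
  [-24, -3, -15, -10]
  [-17, 4, -8, -3]
  [-21, 0, -12, -7]
  [-13, 8, -4, 1]
A^⊗4:
  [-32, -11, -23, -18]
  [-25, -4, -16, -11]
  [-29, -8, -20, -15]
  [-21, 0, -12, -7]
Key observation: the optimum is the walk 3->1->1->1->2, with weight (-5) + (-8) + (-8) + 13 = -8.
Optimal value attained by: walk 3->1->1->1->2.
Answer: (A^⊗4)[3][2] = -8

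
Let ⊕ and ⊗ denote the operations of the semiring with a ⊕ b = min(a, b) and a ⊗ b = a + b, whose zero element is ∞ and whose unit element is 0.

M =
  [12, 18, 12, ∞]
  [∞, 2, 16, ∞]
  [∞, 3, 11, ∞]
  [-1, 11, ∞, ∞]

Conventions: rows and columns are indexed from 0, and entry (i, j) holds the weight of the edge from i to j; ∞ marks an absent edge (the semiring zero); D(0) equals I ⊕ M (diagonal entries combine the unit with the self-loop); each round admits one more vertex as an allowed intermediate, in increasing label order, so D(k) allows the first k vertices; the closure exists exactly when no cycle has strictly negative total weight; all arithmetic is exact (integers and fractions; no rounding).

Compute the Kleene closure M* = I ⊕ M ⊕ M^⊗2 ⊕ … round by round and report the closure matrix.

D(0):
  [0, 18, 12, ∞]
  [∞, 0, 16, ∞]
  [∞, 3, 0, ∞]
  [-1, 11, ∞, 0]
D(1):
  [0, 18, 12, ∞]
  [∞, 0, 16, ∞]
  [∞, 3, 0, ∞]
  [-1, 11, 11, 0]
D(2):
  [0, 18, 12, ∞]
  [∞, 0, 16, ∞]
  [∞, 3, 0, ∞]
  [-1, 11, 11, 0]
D(3):
  [0, 15, 12, ∞]
  [∞, 0, 16, ∞]
  [∞, 3, 0, ∞]
  [-1, 11, 11, 0]
D(4):
  [0, 15, 12, ∞]
  [∞, 0, 16, ∞]
  [∞, 3, 0, ∞]
  [-1, 11, 11, 0]
Answer: M* = [[0, 15, 12, ∞], [∞, 0, 16, ∞], [∞, 3, 0, ∞], [-1, 11, 11, 0]]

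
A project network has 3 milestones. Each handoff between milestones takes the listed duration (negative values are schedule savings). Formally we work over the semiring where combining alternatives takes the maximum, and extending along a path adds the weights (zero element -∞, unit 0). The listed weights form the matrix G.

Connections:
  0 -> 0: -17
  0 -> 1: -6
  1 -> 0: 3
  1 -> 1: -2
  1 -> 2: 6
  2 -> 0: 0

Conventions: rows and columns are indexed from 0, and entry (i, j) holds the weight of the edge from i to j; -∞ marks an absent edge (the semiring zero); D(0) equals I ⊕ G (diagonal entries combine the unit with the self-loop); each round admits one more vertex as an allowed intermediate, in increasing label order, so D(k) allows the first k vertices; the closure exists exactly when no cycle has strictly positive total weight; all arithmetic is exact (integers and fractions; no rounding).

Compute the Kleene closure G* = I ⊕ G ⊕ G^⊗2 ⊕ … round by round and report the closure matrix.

D(0):
  [0, -6, -∞]
  [3, 0, 6]
  [0, -∞, 0]
D(1):
  [0, -6, -∞]
  [3, 0, 6]
  [0, -6, 0]
D(2):
  [0, -6, 0]
  [3, 0, 6]
  [0, -6, 0]
D(3):
  [0, -6, 0]
  [6, 0, 6]
  [0, -6, 0]
Answer: G* = [[0, -6, 0], [6, 0, 6], [0, -6, 0]]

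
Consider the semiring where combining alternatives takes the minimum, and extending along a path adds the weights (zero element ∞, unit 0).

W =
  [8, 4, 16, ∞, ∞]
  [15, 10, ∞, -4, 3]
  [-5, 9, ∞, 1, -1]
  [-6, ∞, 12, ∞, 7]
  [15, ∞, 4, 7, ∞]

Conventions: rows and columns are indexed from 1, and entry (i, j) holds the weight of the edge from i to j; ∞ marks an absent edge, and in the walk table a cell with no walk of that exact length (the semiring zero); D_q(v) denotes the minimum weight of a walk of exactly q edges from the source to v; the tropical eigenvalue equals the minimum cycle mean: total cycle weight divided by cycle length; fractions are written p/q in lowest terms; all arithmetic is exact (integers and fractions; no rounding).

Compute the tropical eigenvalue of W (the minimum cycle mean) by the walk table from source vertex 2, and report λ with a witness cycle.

q=0: [∞, 0, ∞, ∞, ∞]
q=1: [15, 10, ∞, -4, 3]
q=2: [-10, 19, 7, 6, 3]
q=3: [-2, -6, 6, 8, 6]
q=4: [1, 2, 10, -10, -3]
q=5: [-16, 5, 1, -2, -3]
Optimal cycle mean attained by: cycle 1->2->4->1, total 4 + (-4) + (-6), length 3.
Answer: λ = -2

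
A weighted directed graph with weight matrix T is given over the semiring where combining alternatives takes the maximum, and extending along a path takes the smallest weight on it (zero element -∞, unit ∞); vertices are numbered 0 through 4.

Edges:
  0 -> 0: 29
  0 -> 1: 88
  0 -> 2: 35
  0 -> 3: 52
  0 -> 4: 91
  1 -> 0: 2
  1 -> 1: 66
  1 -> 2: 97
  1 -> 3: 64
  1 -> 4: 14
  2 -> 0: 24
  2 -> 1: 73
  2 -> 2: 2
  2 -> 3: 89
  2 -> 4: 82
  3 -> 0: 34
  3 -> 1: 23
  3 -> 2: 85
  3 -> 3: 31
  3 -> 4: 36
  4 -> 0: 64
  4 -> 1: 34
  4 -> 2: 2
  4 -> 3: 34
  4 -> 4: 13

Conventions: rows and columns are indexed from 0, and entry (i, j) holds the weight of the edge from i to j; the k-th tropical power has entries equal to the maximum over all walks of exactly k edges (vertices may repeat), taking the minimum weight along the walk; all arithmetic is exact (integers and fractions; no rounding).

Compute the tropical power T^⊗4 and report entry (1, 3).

T^⊗2:
  [64, 66, 88, 64, 36]
  [34, 73, 66, 89, 82]
  [64, 66, 85, 64, 36]
  [36, 73, 34, 85, 82]
  [34, 64, 35, 52, 64]
T^⊗3:
  [36, 73, 66, 88, 82]
  [64, 66, 85, 66, 66]
  [36, 73, 66, 85, 82]
  [64, 66, 85, 64, 36]
  [64, 64, 64, 64, 36]
T^⊗4:
  [64, 66, 85, 66, 66]
  [64, 73, 66, 85, 82]
  [64, 66, 85, 66, 66]
  [36, 73, 66, 85, 82]
  [36, 64, 64, 64, 64]
Key observation: the optimum is the walk 1->2->3->2->3, with weight 97 min 89 min 85 min 89 = 85.
Optimal value attained by: walk 1->2->3->2->3.
Answer: (T^⊗4)[1][3] = 85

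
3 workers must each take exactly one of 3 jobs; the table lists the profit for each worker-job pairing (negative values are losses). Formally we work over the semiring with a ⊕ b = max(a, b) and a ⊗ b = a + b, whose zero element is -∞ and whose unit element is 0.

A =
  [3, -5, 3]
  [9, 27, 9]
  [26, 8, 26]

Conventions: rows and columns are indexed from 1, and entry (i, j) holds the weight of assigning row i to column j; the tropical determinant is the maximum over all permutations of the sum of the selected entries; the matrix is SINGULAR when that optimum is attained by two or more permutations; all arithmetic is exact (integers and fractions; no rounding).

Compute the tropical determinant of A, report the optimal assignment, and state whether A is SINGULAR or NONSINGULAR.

σ = (1, 2, 3): 3 + 27 + 26 = 56
σ = (1, 3, 2): 3 + 9 + 8 = 20
σ = (2, 1, 3): (-5) + 9 + 26 = 30
σ = (2, 3, 1): (-5) + 9 + 26 = 30
σ = (3, 1, 2): 3 + 9 + 8 = 20
σ = (3, 2, 1): 3 + 27 + 26 = 56
Optimal value attained by: σ = (1, 2, 3).
Answer: det⊕(A) = 56; verdict: SINGULAR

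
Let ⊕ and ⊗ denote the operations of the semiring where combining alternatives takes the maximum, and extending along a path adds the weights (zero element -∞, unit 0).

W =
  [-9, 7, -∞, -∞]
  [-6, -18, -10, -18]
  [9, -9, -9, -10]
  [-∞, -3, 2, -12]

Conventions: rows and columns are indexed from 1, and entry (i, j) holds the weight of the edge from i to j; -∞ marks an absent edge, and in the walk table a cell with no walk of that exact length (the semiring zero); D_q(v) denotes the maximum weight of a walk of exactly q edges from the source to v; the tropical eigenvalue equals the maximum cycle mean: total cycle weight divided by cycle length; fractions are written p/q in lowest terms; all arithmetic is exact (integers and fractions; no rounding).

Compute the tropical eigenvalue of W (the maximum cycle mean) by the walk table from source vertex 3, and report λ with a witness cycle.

q=0: [-∞, -∞, 0, -∞]
q=1: [9, -9, -9, -10]
q=2: [0, 16, -8, -19]
q=3: [10, 7, 6, -2]
q=4: [15, 17, 0, -4]
Optimal cycle mean attained by: cycle 1->2->3->1, total 7 + (-10) + 9, length 3.
Answer: λ = 2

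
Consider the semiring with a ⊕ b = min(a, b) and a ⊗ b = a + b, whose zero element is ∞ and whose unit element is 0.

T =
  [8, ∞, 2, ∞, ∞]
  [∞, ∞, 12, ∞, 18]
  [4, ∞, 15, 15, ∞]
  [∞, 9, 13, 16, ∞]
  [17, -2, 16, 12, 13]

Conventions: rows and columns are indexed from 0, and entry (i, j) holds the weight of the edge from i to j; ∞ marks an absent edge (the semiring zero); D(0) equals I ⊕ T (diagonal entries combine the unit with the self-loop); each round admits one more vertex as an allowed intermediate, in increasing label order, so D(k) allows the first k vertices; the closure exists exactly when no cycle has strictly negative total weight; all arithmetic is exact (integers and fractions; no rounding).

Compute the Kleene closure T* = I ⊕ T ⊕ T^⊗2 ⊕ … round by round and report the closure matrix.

D(0):
  [0, ∞, 2, ∞, ∞]
  [∞, 0, 12, ∞, 18]
  [4, ∞, 0, 15, ∞]
  [∞, 9, 13, 0, ∞]
  [17, -2, 16, 12, 0]
D(1):
  [0, ∞, 2, ∞, ∞]
  [∞, 0, 12, ∞, 18]
  [4, ∞, 0, 15, ∞]
  [∞, 9, 13, 0, ∞]
  [17, -2, 16, 12, 0]
D(2):
  [0, ∞, 2, ∞, ∞]
  [∞, 0, 12, ∞, 18]
  [4, ∞, 0, 15, ∞]
  [∞, 9, 13, 0, 27]
  [17, -2, 10, 12, 0]
D(3):
  [0, ∞, 2, 17, ∞]
  [16, 0, 12, 27, 18]
  [4, ∞, 0, 15, ∞]
  [17, 9, 13, 0, 27]
  [14, -2, 10, 12, 0]
D(4):
  [0, 26, 2, 17, 44]
  [16, 0, 12, 27, 18]
  [4, 24, 0, 15, 42]
  [17, 9, 13, 0, 27]
  [14, -2, 10, 12, 0]
D(5):
  [0, 26, 2, 17, 44]
  [16, 0, 12, 27, 18]
  [4, 24, 0, 15, 42]
  [17, 9, 13, 0, 27]
  [14, -2, 10, 12, 0]
Answer: T* = [[0, 26, 2, 17, 44], [16, 0, 12, 27, 18], [4, 24, 0, 15, 42], [17, 9, 13, 0, 27], [14, -2, 10, 12, 0]]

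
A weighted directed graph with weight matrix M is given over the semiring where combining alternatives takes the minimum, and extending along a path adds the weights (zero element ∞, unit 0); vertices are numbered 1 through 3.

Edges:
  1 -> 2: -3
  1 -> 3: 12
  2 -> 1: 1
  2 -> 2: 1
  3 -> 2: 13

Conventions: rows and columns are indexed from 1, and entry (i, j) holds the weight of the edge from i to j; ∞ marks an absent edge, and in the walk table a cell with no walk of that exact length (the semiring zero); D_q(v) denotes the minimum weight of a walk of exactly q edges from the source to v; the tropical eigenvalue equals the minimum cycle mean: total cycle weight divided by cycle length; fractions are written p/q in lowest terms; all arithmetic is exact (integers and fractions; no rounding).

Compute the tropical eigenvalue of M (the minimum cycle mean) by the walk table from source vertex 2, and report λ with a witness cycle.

q=0: [∞, 0, ∞]
q=1: [1, 1, ∞]
q=2: [2, -2, 13]
q=3: [-1, -1, 14]
Optimal cycle mean attained by: cycle 1->2->1, total (-3) + 1, length 2.
Answer: λ = -1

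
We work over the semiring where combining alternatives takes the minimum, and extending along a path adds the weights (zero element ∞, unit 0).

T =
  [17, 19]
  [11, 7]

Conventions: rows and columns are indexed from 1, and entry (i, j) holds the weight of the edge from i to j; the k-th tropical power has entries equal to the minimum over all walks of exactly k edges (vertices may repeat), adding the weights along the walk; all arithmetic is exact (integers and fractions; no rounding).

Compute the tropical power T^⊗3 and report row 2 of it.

T^⊗2:
  [30, 26]
  [18, 14]
T^⊗3:
  [37, 33]
  [25, 21]
Answer: row 2 of T^⊗3 = [25, 21]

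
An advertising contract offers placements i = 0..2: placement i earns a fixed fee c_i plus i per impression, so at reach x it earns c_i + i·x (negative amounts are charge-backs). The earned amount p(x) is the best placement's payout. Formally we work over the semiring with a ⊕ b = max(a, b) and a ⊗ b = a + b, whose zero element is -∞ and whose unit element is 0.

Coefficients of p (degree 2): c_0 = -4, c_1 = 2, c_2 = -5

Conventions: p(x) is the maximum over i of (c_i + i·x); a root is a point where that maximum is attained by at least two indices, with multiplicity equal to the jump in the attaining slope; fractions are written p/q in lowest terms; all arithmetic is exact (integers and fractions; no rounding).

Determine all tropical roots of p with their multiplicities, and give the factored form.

hull edge (i=0, c=-4) to (i=1, c=2): slope 6, span 1
hull edge (i=1, c=2) to (i=2, c=-5): slope -7, span 1
Factored form: p(x) = -5 ⊗ (x ⊕ (-6)) ⊗ (x ⊕ 7)
Answer: roots = -6 (mult 1), 7 (mult 1)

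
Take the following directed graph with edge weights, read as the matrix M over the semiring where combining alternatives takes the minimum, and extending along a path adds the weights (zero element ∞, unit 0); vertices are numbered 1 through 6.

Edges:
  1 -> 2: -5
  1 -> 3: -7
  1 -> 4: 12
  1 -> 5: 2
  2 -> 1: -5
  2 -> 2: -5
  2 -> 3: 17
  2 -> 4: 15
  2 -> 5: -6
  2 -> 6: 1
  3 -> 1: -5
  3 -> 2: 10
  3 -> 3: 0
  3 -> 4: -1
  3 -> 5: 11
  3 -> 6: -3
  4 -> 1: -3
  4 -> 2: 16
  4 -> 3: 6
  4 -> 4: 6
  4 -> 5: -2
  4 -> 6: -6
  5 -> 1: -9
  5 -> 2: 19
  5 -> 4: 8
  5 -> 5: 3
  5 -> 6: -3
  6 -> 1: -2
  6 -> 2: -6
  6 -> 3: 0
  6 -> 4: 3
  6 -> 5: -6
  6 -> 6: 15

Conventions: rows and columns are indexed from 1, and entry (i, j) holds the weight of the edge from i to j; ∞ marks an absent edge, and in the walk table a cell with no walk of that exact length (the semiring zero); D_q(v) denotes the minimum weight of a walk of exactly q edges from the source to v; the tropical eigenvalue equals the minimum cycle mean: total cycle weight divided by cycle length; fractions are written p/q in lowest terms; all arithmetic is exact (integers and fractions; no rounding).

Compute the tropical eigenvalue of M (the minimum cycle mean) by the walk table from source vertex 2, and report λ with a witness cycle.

q=0: [∞, 0, ∞, ∞, ∞, ∞]
q=1: [-5, -5, 17, 15, -6, 1]
q=2: [-15, -10, -12, 2, -11, -9]
q=3: [-20, -20, -22, -13, -16, -15]
q=4: [-27, -25, -27, -23, -26, -25]
q=5: [-35, -32, -34, -28, -31, -30]
q=6: [-40, -40, -42, -35, -38, -37]
Optimal cycle mean attained by: cycle 1->2->5->1, total (-5) + (-6) + (-9), length 3.
Answer: λ = -20/3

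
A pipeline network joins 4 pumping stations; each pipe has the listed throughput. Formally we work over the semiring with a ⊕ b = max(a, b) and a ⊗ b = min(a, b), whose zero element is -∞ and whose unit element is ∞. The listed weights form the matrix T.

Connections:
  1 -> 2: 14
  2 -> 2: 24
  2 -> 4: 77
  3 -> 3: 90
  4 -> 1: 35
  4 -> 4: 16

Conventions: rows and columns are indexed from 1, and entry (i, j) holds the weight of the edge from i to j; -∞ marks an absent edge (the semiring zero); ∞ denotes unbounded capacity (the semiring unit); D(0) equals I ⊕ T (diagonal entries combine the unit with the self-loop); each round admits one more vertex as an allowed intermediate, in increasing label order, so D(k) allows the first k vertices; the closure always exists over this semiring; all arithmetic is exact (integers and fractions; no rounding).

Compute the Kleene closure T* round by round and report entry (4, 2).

D(0):
  [∞, 14, -∞, -∞]
  [-∞, ∞, -∞, 77]
  [-∞, -∞, ∞, -∞]
  [35, -∞, -∞, ∞]
D(1):
  [∞, 14, -∞, -∞]
  [-∞, ∞, -∞, 77]
  [-∞, -∞, ∞, -∞]
  [35, 14, -∞, ∞]
D(2):
  [∞, 14, -∞, 14]
  [-∞, ∞, -∞, 77]
  [-∞, -∞, ∞, -∞]
  [35, 14, -∞, ∞]
D(3):
  [∞, 14, -∞, 14]
  [-∞, ∞, -∞, 77]
  [-∞, -∞, ∞, -∞]
  [35, 14, -∞, ∞]
D(4):
  [∞, 14, -∞, 14]
  [35, ∞, -∞, 77]
  [-∞, -∞, ∞, -∞]
  [35, 14, -∞, ∞]
Answer: T*[4][2] = 14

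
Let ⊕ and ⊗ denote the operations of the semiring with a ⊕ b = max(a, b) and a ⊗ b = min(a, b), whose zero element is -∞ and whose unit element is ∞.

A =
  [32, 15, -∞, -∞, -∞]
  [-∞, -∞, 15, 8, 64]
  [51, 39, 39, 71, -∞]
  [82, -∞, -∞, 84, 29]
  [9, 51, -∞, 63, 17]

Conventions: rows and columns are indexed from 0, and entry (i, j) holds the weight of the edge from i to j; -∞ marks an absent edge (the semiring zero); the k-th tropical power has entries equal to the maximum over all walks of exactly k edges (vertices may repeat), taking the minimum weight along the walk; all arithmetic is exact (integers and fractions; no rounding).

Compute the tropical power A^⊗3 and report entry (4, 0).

A^⊗2:
  [32, 15, 15, 8, 15]
  [15, 51, 15, 63, 17]
  [71, 39, 39, 71, 39]
  [82, 29, -∞, 84, 29]
  [63, 17, 15, 63, 51]
A^⊗3:
  [32, 15, 15, 15, 15]
  [63, 17, 15, 63, 51]
  [71, 39, 39, 71, 39]
  [82, 29, 15, 84, 29]
  [63, 51, 15, 63, 29]
Key observation: the optimum is the walk 4->3->3->0, with weight 63 min 84 min 82 = 63.
Optimal value attained by: walk 4->3->3->0.
Answer: (A^⊗3)[4][0] = 63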